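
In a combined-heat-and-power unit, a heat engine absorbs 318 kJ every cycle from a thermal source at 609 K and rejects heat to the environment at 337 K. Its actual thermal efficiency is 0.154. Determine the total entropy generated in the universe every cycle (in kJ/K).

ΔS_univ ≈ 0.276 kJ/K

W = η·Q_H = 0.154 × 318 = 48.97 kJ, so Q_C = Q_H − W = 269.0 kJ.
Entropy balance on the reservoirs: −Q_H/T_H = -0.5222 kJ/K, +Q_C/T_C = 0.7983 kJ/K.
ΔS_univ = −Q_H/T_H + Q_C/T_C = 0.276 kJ/K (> 0, since η = 0.154 < η_Carnot = 0.447).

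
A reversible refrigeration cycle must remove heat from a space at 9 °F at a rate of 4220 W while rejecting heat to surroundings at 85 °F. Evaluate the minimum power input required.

T_H = 85 °F → (85 − 32) × 5/9 = 29.44 °C = 302.59 K.
T_C = 9 °F → (9 − 32) × 5/9 = -12.78 °C = 260.37 K.
Carnot COP: COP_R = T_C/(T_H − T_C) = 260.37/42.22 = 6.1667.
W = Q_C/COP_R = 4220/6.1667 = 684 W.

Ẇ_in ≈ 684 W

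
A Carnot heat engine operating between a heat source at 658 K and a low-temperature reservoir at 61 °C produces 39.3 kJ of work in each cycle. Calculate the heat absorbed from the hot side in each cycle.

Q_H ≈ 79.8 kJ

T_C = 61 °C → 61 + 273.15 = 334.15 K.
For a reversible engine, η = 1 − T_C/T_H = 1 − 334.15/658.00 = 0.4922.
Q_H = W/η = 39.3/0.4922 = 79.8 kJ.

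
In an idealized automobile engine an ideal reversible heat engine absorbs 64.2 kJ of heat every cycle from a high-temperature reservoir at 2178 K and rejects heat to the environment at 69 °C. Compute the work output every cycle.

W ≈ 54.1 kJ

T_C = 69 °C → 69 + 273.15 = 342.15 K.
η_rev = 1 − T_C/T_H = 1 − 342.15/2178.00 = 0.8429.
W = η·Q_H = 0.8429 × 64.2 = 54.1 kJ.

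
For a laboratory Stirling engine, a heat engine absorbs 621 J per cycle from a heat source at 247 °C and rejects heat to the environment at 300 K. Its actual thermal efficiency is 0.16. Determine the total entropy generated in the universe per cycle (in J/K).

ΔS_univ ≈ 0.5449 J/K

T_H = 247 °C → 247 + 273.15 = 520.15 K.
W = η·Q_H = 0.16 × 621 = 99.36 J, so Q_C = Q_H − W = 521.6 J.
The hot reservoir loses entropy Q_H/T_H = 621/520.15 = 1.194 J/K; the cold reservoir gains Q_C/T_C = 521.6/300.00 = 1.739 J/K.
ΔS_univ = −Q_H/T_H + Q_C/T_C = 0.5449 J/K (> 0, since η = 0.16 < η_Carnot = 0.423).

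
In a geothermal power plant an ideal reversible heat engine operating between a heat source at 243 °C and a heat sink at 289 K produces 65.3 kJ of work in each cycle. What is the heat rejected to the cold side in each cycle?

Q_C ≈ 83.1 kJ

T_H = 243 °C → 243 + 273.15 = 516.15 K.
For a reversible engine, η = 1 − T_C/T_H = 1 − 289.00/516.15 = 0.4401.
Since Q_C/Q_H = T_C/T_H and Q_H = W/η, Q_C = W·T_C/(T_H − T_C) = 65.3 × 289.00/227.15 = 83.1 kJ.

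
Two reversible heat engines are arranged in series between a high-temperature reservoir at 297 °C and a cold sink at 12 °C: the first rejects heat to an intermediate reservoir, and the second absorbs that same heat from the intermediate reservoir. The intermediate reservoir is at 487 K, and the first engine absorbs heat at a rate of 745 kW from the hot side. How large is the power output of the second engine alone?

T_H = 297 °C → 297 + 273.15 = 570.15 K.
T_C = 12 °C → 12 + 273.15 = 285.15 K.
Heat entering the second stage: Q_m = Q_H·(T_m/T_H) = 745 × 487.00/570.15 = 636 kW.
Second-stage efficiency η₂ = 1 − T_C/T_m = 1 − 285.15/487.00 = 0.4145, so W₂ = η₂·Q_m = 264 kW.

Ẇ₂ ≈ 264 kW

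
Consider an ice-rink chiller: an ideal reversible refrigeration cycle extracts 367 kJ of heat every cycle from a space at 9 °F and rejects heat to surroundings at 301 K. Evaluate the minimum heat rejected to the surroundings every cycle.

T_C = 9 °F → (9 − 32) × 5/9 = -12.78 °C = 260.37 K.
For a reversible cycle Q_H/Q_C = T_H/T_C, so Q_H = Q_C·T_H/T_C = 367 × 301.00/260.37 = 424 kJ.

Q_H ≈ 424 kJ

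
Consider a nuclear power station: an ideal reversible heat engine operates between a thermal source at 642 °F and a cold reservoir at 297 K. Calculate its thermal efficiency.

T_H = 642 °F → (642 − 32) × 5/9 = 338.89 °C = 612.04 K.
η_rev = 1 − T_C/T_H = 1 − 297.00/612.04 = 0.515.

η ≈ 0.515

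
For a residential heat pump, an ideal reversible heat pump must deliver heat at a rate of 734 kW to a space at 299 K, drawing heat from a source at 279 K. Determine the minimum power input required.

Ẇ_in ≈ 49.1 kW

For a reversible heat pump, COP_HP = T_H/(T_H − T_C) = 299.00/20.00 = 14.9500.
W = Q_H/COP_HP = 734/14.9500 = 49.1 kW.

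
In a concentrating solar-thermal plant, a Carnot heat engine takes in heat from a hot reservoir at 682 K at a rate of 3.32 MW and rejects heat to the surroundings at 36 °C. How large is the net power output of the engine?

T_C = 36 °C → 36 + 273.15 = 309.15 K.
η_rev = 1 − T_C/T_H = 1 − 309.15/682.00 = 0.5467.
W = η·Q_H = 0.5467 × 3.32 = 1.82 MW.

Ẇ ≈ 1.82 MW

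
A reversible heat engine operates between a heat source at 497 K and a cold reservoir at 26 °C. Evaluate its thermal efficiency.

η ≈ 0.3981

T_C = 26 °C → 26 + 273.15 = 299.15 K.
The Carnot efficiency is η = 1 − T_C/T_H = 1 − 299.15/497.00 = 0.3981.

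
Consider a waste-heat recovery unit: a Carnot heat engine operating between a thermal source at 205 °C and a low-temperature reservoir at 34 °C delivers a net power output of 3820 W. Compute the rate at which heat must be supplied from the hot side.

T_H = 205 °C → 205 + 273.15 = 478.15 K.
T_C = 34 °C → 34 + 273.15 = 307.15 K.
η_rev = 1 − T_C/T_H = 1 − 307.15/478.15 = 0.3576.
Q_H = W/η = 3820/0.3576 = 10700 W.

Q̇_H ≈ 10700 W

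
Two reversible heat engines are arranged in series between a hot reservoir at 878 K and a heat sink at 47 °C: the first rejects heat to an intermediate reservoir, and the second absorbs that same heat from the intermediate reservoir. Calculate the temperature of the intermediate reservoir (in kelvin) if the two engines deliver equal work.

T_m ≈ 599 K

T_C = 47 °C → 47 + 273.15 = 320.15 K.
For reversible stages Q_m = Q_H·(T_m/T_H). Setting W₁ = Q_H(1 − T_m/T_H) equal to W₂ = Q_m(1 − T_C/T_m) = Q_H·(T_m − T_C)/T_H gives T_H − T_m = T_m − T_C, so T_m = (T_H + T_C)/2 = (878.00 + 320.15)/2 = 599 K.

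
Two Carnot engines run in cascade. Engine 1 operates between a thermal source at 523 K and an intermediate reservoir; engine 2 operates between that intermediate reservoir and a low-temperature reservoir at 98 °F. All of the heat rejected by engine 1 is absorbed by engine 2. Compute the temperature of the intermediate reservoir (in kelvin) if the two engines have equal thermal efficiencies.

T_m ≈ 403 K

T_C = 98 °F → (98 − 32) × 5/9 = 36.67 °C = 309.82 K.
Equal efficiencies require 1 − T_m/T_H = 1 − T_C/T_m, i.e. T_m/T_H = T_C/T_m, so T_m = √(T_H·T_C) = √(523.00 × 309.82) = 403 K.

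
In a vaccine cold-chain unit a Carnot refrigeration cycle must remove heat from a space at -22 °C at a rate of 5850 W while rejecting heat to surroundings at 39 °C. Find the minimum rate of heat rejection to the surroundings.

Q̇_H ≈ 7270 W

T_H = 39 °C → 39 + 273.15 = 312.15 K.
T_C = -22 °C → -22 + 273.15 = 251.15 K.
For a reversible cycle Q_H/Q_C = T_H/T_C, so Q_H = Q_C·T_H/T_C = 5850 × 312.15/251.15 = 7270 W.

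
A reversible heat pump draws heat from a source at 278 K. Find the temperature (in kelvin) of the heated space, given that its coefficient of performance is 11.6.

T_H ≈ 304 K

COP_HP = T_H/(T_H − T_C) ⇒ T_H = T_C·COP_HP/(COP_HP − 1) = 278.00 × 11.6/(11.6 − 1) = 304 K.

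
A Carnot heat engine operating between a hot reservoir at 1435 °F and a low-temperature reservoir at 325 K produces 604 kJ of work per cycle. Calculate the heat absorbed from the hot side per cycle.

T_H = 1435 °F → (1435 − 32) × 5/9 = 779.44 °C = 1052.59 K.
Since the cycle is reversible, η = 1 − T_C/T_H = 1 − 325.00/1052.59 = 0.6912.
Q_H = W/η = 604/0.6912 = 874 kJ.

Q_H ≈ 874 kJ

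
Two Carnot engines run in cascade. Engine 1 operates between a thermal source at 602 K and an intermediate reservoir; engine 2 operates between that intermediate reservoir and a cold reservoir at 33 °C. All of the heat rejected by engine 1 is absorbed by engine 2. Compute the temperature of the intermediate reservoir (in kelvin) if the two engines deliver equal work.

T_m ≈ 454 K

T_C = 33 °C → 33 + 273.15 = 306.15 K.
For reversible stages Q_m = Q_H·(T_m/T_H). Setting W₁ = Q_H(1 − T_m/T_H) equal to W₂ = Q_m(1 − T_C/T_m) = Q_H·(T_m − T_C)/T_H gives T_H − T_m = T_m − T_C, so T_m = (T_H + T_C)/2 = (602.00 + 306.15)/2 = 454 K.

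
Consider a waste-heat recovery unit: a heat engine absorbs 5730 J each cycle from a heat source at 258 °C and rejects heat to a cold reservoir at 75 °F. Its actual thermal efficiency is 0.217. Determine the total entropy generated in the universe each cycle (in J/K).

T_H = 258 °C → 258 + 273.15 = 531.15 K.
T_C = 75 °F → (75 − 32) × 5/9 = 23.89 °C = 297.04 K.
W = η·Q_H = 0.217 × 5730 = 1243 J, so Q_C = Q_H − W = 4487 J.
Reservoir entropy changes: ΔS_H = −Q_H/T_H = −5730/531.15 = -10.79 J/K and ΔS_C = +Q_C/T_C = 4487/297.04 = 15.10 J/K.
ΔS_univ = −Q_H/T_H + Q_C/T_C = 4.32 J/K (> 0, since η = 0.217 < η_Carnot = 0.441).

ΔS_univ ≈ 4.32 J/K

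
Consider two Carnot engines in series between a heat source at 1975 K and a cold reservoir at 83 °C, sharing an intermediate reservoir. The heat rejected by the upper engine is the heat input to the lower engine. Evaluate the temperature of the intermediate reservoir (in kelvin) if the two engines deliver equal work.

T_C = 83 °C → 83 + 273.15 = 356.15 K.
For reversible stages Q_m = Q_H·(T_m/T_H). Setting W₁ = Q_H(1 − T_m/T_H) equal to W₂ = Q_m(1 − T_C/T_m) = Q_H·(T_m − T_C)/T_H gives T_H − T_m = T_m − T_C, so T_m = (T_H + T_C)/2 = (1975.00 + 356.15)/2 = 1170 K.

T_m ≈ 1170 K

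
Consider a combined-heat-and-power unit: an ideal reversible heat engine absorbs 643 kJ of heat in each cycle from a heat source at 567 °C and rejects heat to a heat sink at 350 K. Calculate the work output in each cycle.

W ≈ 375.1 kJ

T_H = 567 °C → 567 + 273.15 = 840.15 K.
The Carnot efficiency is η = 1 − T_C/T_H = 1 − 350.00/840.15 = 0.5834.
W = η·Q_H = 0.5834 × 643 = 375.1 kJ.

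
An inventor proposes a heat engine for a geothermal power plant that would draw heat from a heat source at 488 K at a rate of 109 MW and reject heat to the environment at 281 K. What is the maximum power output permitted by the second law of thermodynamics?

By the Carnot theorem, η_max = 1 − T_C/T_H = 1 − 281.00/488.00 = 0.4242.
W_max = η_max · Q_H = 0.4242 × 109 = 46.2 MW.

Ẇ_max ≈ 46.2 MW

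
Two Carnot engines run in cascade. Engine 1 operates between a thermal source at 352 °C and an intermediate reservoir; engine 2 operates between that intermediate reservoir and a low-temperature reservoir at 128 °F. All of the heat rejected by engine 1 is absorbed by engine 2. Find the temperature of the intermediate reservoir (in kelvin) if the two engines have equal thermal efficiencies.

T_H = 352 °C → 352 + 273.15 = 625.15 K.
T_C = 128 °F → (128 − 32) × 5/9 = 53.33 °C = 326.48 K.
Equal efficiencies require 1 − T_m/T_H = 1 − T_C/T_m, i.e. T_m/T_H = T_C/T_m, so T_m = √(T_H·T_C) = √(625.15 × 326.48) = 452 K.

T_m ≈ 452 K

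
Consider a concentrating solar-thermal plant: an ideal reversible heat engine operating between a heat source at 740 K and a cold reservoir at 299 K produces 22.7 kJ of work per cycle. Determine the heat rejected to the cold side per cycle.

The Carnot efficiency is η = 1 − T_C/T_H = 1 − 299.00/740.00 = 0.5959.
Since Q_C/Q_H = T_C/T_H and Q_H = W/η, Q_C = W·T_C/(T_H − T_C) = 22.7 × 299.00/441.00 = 15.4 kJ.

Q_C ≈ 15.4 kJ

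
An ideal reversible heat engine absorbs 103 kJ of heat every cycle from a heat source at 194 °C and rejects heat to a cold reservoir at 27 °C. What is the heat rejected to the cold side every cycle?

Q_C ≈ 66.2 kJ

T_H = 194 °C → 194 + 273.15 = 467.15 K.
T_C = 27 °C → 27 + 273.15 = 300.15 K.
For a reversible engine, η = 1 − T_C/T_H = 1 − 300.15/467.15 = 0.3575.
For a reversible cycle Q_C/Q_H = T_C/T_H, so Q_C = 103 × 300.15/467.15 = 66.2 kJ.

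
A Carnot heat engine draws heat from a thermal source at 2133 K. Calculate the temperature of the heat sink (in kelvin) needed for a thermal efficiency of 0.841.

T_C ≈ 339.1 K

From η = 1 − T_C/T_H, T_C = T_H·(1 − η) = 2133.00 × (1 − 0.841) = 339.1 K.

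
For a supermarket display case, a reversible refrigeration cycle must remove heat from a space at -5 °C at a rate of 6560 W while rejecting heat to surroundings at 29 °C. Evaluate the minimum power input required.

T_H = 29 °C → 29 + 273.15 = 302.15 K.
T_C = -5 °C → -5 + 273.15 = 268.15 K.
COP_R = T_C/(T_H − T_C) = 268.15/34.00 = 7.8868.
W = Q_C/COP_R = 6560/7.8868 = 832 W.

Ẇ_in ≈ 832 W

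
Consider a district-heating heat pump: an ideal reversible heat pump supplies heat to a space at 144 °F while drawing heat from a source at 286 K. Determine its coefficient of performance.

COP_HP ≈ 6.79

T_H = 144 °F → (144 − 32) × 5/9 = 62.22 °C = 335.37 K.
The Carnot heat-pump COP is COP_HP = T_H/(T_H − T_C) = 335.37/(335.37 − 286.00) = 6.79.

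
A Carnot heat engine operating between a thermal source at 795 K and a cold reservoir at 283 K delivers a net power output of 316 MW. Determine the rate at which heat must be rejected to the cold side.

Q̇_C ≈ 175 MW

η_rev = 1 − T_C/T_H = 1 − 283.00/795.00 = 0.6440.
Since Q_C/Q_H = T_C/T_H and Q_H = W/η, Q_C = W·T_C/(T_H − T_C) = 316 × 283.00/512.00 = 175 MW.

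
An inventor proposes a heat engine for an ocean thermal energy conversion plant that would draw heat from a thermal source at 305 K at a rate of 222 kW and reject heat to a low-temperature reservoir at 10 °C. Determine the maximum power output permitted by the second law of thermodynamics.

T_C = 10 °C → 10 + 273.15 = 283.15 K.
The upper bound on efficiency is η_max = 1 − T_C/T_H = 1 − 283.15/305.00 = 0.0716.
W_max = η_max · Q_H = 0.0716 × 222 = 15.9 kW.

Ẇ_max ≈ 15.9 kW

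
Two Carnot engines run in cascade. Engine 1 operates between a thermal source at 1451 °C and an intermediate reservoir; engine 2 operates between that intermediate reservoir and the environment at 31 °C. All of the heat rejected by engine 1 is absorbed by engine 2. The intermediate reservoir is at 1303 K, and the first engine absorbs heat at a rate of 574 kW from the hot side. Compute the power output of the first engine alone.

Ẇ₁ ≈ 140.2 kW

T_H = 1451 °C → 1451 + 273.15 = 1724.15 K.
T_C = 31 °C → 31 + 273.15 = 304.15 K.
First-stage efficiency η₁ = 1 − T_m/T_H = 1 − 1303.00/1724.15 = 0.2443.
W₁ = η₁·Q_H = 0.2443 × 574 = 140.2 kW.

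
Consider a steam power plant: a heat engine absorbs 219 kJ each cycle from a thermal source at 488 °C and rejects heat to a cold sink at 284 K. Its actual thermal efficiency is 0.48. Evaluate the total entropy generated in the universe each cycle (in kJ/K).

T_H = 488 °C → 488 + 273.15 = 761.15 K.
W = η·Q_H = 0.48 × 219 = 105.1 kJ, so Q_C = Q_H − W = 113.9 kJ.
Entropy balance on the reservoirs: −Q_H/T_H = -0.2877 kJ/K, +Q_C/T_C = 0.4010 kJ/K.
ΔS_univ = −Q_H/T_H + Q_C/T_C = 0.113 kJ/K (> 0, since η = 0.48 < η_Carnot = 0.627).

ΔS_univ ≈ 0.113 kJ/K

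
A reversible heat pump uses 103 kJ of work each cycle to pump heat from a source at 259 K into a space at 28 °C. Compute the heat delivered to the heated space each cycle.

Q_H ≈ 736 kJ

T_H = 28 °C → 28 + 273.15 = 301.15 K.
The Carnot heat-pump COP is COP_HP = T_H/(T_H − T_C) = 301.15/42.15 = 7.1447.
Q_H = COP_HP · W = 7.1447 × 103 = 736 kJ.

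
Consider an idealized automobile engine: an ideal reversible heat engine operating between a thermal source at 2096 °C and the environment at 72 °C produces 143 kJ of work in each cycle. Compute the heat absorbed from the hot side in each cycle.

T_H = 2096 °C → 2096 + 273.15 = 2369.15 K.
T_C = 72 °C → 72 + 273.15 = 345.15 K.
η_rev = 1 − T_C/T_H = 1 − 345.15/2369.15 = 0.8543.
Q_H = W/η = 143/0.8543 = 167 kJ.

Q_H ≈ 167 kJ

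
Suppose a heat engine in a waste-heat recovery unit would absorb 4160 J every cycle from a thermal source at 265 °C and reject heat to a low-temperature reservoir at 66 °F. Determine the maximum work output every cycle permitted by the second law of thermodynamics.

W_max ≈ 1900 J

T_H = 265 °C → 265 + 273.15 = 538.15 K.
T_C = 66 °F → (66 − 32) × 5/9 = 18.89 °C = 292.04 K.
The second-law ceiling is the Carnot efficiency, η_max = 1 − T_C/T_H = 1 − 292.04/538.15 = 0.4573.
W_max = η_max · Q_H = 0.4573 × 4160 = 1900 J.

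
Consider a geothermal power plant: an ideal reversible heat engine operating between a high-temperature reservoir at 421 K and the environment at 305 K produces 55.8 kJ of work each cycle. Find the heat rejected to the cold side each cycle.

Q_C ≈ 147 kJ

Since the cycle is reversible, η = 1 − T_C/T_H = 1 − 305.00/421.00 = 0.2755.
Since Q_C/Q_H = T_C/T_H and Q_H = W/η, Q_C = W·T_C/(T_H − T_C) = 55.8 × 305.00/116.00 = 147 kJ.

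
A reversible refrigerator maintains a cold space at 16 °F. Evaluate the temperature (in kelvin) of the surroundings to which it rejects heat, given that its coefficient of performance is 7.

T_C = 16 °F → (16 − 32) × 5/9 = -8.89 °C = 264.26 K.
COP_R = T_C/(T_H − T_C) ⇒ T_H = T_C·(1 + 1/COP_R) = 264.26 × (1 + 1/7) = 302 K.

T_H ≈ 302 K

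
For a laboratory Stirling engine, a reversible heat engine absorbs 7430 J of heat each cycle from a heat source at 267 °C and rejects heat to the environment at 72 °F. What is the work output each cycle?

W ≈ 3367 J

T_H = 267 °C → 267 + 273.15 = 540.15 K.
T_C = 72 °F → (72 − 32) × 5/9 = 22.22 °C = 295.37 K.
η_rev = 1 − T_C/T_H = 1 − 295.37/540.15 = 0.4532.
W = η·Q_H = 0.4532 × 7430 = 3367 J.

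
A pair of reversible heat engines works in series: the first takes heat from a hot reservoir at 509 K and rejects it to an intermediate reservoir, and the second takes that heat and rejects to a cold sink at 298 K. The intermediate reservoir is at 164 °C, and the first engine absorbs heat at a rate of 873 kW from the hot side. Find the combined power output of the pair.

Ẇ_total ≈ 361.9 kW

Two reversible stages in series are equivalent to a single Carnot engine between T_H and T_C, so η_total = 1 − T_C/T_H = 1 − 298.00/509.00 = 0.4145.
W_total = η_total · Q_H = 0.4145 × 873 = 361.9 kW.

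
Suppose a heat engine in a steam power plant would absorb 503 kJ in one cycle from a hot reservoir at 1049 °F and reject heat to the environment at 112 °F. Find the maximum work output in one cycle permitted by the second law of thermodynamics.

W_max ≈ 312 kJ

T_H = 1049 °F → (1049 − 32) × 5/9 = 565.00 °C = 838.15 K.
T_C = 112 °F → (112 − 32) × 5/9 = 44.44 °C = 317.59 K.
By the Carnot theorem, η_max = 1 − T_C/T_H = 1 − 317.59/838.15 = 0.6211.
W_max = η_max · Q_H = 0.6211 × 503 = 312 kJ.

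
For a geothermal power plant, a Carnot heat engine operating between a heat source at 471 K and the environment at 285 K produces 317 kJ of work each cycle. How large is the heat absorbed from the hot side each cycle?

Q_H ≈ 803 kJ

For a reversible engine, η = 1 − T_C/T_H = 1 − 285.00/471.00 = 0.3949.
Q_H = W/η = 317/0.3949 = 803 kJ.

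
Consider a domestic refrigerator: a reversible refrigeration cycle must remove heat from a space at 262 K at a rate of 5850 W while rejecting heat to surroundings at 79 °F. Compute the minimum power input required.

T_H = 79 °F → (79 − 32) × 5/9 = 26.11 °C = 299.26 K.
For a reversible refrigerator, COP_R = T_C/(T_H − T_C) = 262.00/37.26 = 7.0315.
W = Q_C/COP_R = 5850/7.0315 = 832 W.

Ẇ_in ≈ 832 W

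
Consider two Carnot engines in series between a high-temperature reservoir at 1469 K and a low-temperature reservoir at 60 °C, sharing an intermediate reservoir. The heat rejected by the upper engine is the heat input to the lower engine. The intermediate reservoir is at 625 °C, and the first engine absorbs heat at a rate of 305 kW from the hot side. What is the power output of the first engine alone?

T_C = 60 °C → 60 + 273.15 = 333.15 K.
T_m = 625 °C → 625 + 273.15 = 898.15 K.
First-stage efficiency η₁ = 1 − T_m/T_H = 1 − 898.15/1469.00 = 0.3886.
W₁ = η₁·Q_H = 0.3886 × 305 = 118.5 kW.

Ẇ₁ ≈ 118.5 kW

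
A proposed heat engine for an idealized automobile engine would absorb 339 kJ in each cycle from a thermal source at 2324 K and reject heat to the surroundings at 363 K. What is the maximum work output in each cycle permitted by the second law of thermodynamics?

No engine can exceed the Carnot limit: η_max = 1 − T_C/T_H = 1 − 363.00/2324.00 = 0.8438.
W_max = η_max · Q_H = 0.8438 × 339 = 286 kJ.

W_max ≈ 286 kJ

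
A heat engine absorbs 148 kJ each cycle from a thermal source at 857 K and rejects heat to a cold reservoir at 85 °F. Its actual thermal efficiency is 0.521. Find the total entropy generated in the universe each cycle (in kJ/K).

ΔS_univ ≈ 0.0616 kJ/K

T_C = 85 °F → (85 − 32) × 5/9 = 29.44 °C = 302.59 K.
W = η·Q_H = 0.521 × 148 = 77.11 kJ, so Q_C = Q_H − W = 70.89 kJ.
Reservoir entropy changes: ΔS_H = −Q_H/T_H = −148/857.00 = -0.1727 kJ/K and ΔS_C = +Q_C/T_C = 70.89/302.59 = 0.2343 kJ/K.
ΔS_univ = −Q_H/T_H + Q_C/T_C = 0.0616 kJ/K (> 0, since η = 0.521 < η_Carnot = 0.647).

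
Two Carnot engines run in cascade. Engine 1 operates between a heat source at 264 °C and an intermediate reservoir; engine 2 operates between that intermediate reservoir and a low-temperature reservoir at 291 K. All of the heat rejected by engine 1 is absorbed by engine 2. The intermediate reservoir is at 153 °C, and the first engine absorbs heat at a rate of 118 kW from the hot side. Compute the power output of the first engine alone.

T_H = 264 °C → 264 + 273.15 = 537.15 K.
T_m = 153 °C → 153 + 273.15 = 426.15 K.
First-stage efficiency η₁ = 1 − T_m/T_H = 1 − 426.15/537.15 = 0.2066.
W₁ = η₁·Q_H = 0.2066 × 118 = 24.38 kW.

Ẇ₁ ≈ 24.38 kW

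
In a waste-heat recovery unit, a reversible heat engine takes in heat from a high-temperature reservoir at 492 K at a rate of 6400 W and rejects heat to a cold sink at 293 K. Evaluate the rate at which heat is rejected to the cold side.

Q̇_C ≈ 3810 W

The Carnot efficiency is η = 1 − T_C/T_H = 1 − 293.00/492.00 = 0.4045.
For a reversible cycle Q_C/Q_H = T_C/T_H, so Q_C = 6400 × 293.00/492.00 = 3810 W.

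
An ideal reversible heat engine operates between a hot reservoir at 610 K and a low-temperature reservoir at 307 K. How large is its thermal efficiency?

η_rev = 1 − T_C/T_H = 1 − 307.00/610.00 = 0.4967.

η ≈ 0.4967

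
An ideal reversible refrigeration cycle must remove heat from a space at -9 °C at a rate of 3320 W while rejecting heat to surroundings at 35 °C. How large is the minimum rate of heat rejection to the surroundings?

Q̇_H ≈ 3870 W

T_H = 35 °C → 35 + 273.15 = 308.15 K.
T_C = -9 °C → -9 + 273.15 = 264.15 K.
For a reversible cycle Q_H/Q_C = T_H/T_C, so Q_H = Q_C·T_H/T_C = 3320 × 308.15/264.15 = 3870 W.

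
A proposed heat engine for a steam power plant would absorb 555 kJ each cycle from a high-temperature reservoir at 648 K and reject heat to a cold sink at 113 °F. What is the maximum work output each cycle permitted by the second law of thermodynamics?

W_max ≈ 283 kJ

T_C = 113 °F → (113 − 32) × 5/9 = 45.00 °C = 318.15 K.
By the Carnot theorem, η_max = 1 − T_C/T_H = 1 − 318.15/648.00 = 0.5090.
W_max = η_max · Q_H = 0.5090 × 555 = 283 kJ.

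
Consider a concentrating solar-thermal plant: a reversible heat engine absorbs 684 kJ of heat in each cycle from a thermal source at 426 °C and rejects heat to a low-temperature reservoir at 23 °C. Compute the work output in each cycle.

W ≈ 394 kJ

T_H = 426 °C → 426 + 273.15 = 699.15 K.
T_C = 23 °C → 23 + 273.15 = 296.15 K.
For a reversible engine, η = 1 − T_C/T_H = 1 − 296.15/699.15 = 0.5764.
W = η·Q_H = 0.5764 × 684 = 394 kJ.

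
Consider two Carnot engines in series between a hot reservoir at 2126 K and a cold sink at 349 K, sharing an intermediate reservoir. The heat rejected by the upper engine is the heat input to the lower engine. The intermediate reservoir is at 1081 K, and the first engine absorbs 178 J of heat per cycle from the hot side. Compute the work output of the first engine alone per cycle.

W₁ ≈ 87.49 J

First-stage efficiency η₁ = 1 − T_m/T_H = 1 − 1081.00/2126.00 = 0.4915.
W₁ = η₁·Q_H = 0.4915 × 178 = 87.49 J.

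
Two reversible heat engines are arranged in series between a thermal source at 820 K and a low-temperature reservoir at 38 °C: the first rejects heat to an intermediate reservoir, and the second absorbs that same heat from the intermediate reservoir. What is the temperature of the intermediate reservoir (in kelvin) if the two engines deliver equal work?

T_C = 38 °C → 38 + 273.15 = 311.15 K.
For reversible stages Q_m = Q_H·(T_m/T_H). Setting W₁ = Q_H(1 − T_m/T_H) equal to W₂ = Q_m(1 − T_C/T_m) = Q_H·(T_m − T_C)/T_H gives T_H − T_m = T_m − T_C, so T_m = (T_H + T_C)/2 = (820.00 + 311.15)/2 = 566 K.

T_m ≈ 566 K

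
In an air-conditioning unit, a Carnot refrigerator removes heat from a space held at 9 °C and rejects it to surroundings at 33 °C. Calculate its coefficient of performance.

COP_R ≈ 11.8

T_H = 33 °C → 33 + 273.15 = 306.15 K.
T_C = 9 °C → 9 + 273.15 = 282.15 K.
COP_R = T_C/(T_H − T_C) = 282.15/(306.15 − 282.15) = 11.8.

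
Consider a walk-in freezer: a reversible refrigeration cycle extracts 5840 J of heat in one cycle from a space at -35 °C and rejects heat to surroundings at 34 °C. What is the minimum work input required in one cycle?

W_in ≈ 1692 J

T_H = 34 °C → 34 + 273.15 = 307.15 K.
T_C = -35 °C → -35 + 273.15 = 238.15 K.
Carnot COP: COP_R = T_C/(T_H − T_C) = 238.15/69.00 = 3.4514.
W = Q_C/COP_R = 5840/3.4514 = 1692 J.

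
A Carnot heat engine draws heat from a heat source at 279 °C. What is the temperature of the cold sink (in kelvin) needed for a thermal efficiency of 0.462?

T_H = 279 °C → 279 + 273.15 = 552.15 K.
From η = 1 − T_C/T_H, T_C = T_H·(1 − η) = 552.15 × (1 − 0.462) = 297 K.

T_C ≈ 297 K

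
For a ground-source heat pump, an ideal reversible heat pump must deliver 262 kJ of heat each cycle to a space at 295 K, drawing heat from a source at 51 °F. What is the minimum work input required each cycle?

W_in ≈ 10.0 kJ

T_C = 51 °F → (51 − 32) × 5/9 = 10.56 °C = 283.71 K.
COP_HP = T_H/(T_H − T_C) = 295.00/11.29 = 26.1190.
W = Q_H/COP_HP = 262/26.1190 = 10.0 kJ.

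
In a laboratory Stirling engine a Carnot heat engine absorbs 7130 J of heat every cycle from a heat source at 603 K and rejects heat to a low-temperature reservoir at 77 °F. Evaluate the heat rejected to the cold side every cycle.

T_C = 77 °F → (77 − 32) × 5/9 = 25.00 °C = 298.15 K.
The Carnot efficiency is η = 1 − T_C/T_H = 1 − 298.15/603.00 = 0.5056.
For a reversible cycle Q_C/Q_H = T_C/T_H, so Q_C = 7130 × 298.15/603.00 = 3530 J.

Q_C ≈ 3530 J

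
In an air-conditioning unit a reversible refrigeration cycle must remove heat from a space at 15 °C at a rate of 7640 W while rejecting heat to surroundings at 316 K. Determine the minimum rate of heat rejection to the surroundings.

T_C = 15 °C → 15 + 273.15 = 288.15 K.
For a reversible cycle Q_H/Q_C = T_H/T_C, so Q_H = Q_C·T_H/T_C = 7640 × 316.00/288.15 = 8380 W.

Q̇_H ≈ 8380 W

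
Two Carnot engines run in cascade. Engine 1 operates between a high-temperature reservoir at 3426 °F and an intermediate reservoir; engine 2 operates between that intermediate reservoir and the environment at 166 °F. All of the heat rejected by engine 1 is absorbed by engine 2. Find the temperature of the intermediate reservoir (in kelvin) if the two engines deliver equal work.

T_H = 3426 °F → (3426 − 32) × 5/9 = 1885.56 °C = 2158.71 K.
T_C = 166 °F → (166 − 32) × 5/9 = 74.44 °C = 347.59 K.
For reversible stages Q_m = Q_H·(T_m/T_H). Setting W₁ = Q_H(1 − T_m/T_H) equal to W₂ = Q_m(1 − T_C/T_m) = Q_H·(T_m − T_C)/T_H gives T_H − T_m = T_m − T_C, so T_m = (T_H + T_C)/2 = (2158.71 + 347.59)/2 = 1253 K.

T_m ≈ 1253 K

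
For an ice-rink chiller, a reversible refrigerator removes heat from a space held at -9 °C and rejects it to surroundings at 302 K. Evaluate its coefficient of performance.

T_C = -9 °C → -9 + 273.15 = 264.15 K.
Carnot COP: COP_R = T_C/(T_H − T_C) = 264.15/(302.00 − 264.15) = 6.98.

COP_R ≈ 6.98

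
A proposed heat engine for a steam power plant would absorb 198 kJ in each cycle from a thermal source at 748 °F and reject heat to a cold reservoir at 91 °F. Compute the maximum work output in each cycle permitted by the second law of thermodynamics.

T_H = 748 °F → (748 − 32) × 5/9 = 397.78 °C = 670.93 K.
T_C = 91 °F → (91 − 32) × 5/9 = 32.78 °C = 305.93 K.
The second-law ceiling is the Carnot efficiency, η_max = 1 − T_C/T_H = 1 − 305.93/670.93 = 0.5440.
W_max = η_max · Q_H = 0.5440 × 198 = 108 kJ.

W_max ≈ 108 kJ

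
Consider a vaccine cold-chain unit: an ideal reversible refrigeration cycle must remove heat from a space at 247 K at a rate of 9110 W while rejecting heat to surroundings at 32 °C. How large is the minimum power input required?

Ẇ_in ≈ 2145 W

T_H = 32 °C → 32 + 273.15 = 305.15 K.
Carnot COP: COP_R = T_C/(T_H − T_C) = 247.00/58.15 = 4.2476.
W = Q_C/COP_R = 9110/4.2476 = 2145 W.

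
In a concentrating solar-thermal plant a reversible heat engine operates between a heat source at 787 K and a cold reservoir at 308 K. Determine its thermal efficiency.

η ≈ 0.609

Carnot efficiency: η = 1 − T_C/T_H = 1 − 308.00/787.00 = 0.609.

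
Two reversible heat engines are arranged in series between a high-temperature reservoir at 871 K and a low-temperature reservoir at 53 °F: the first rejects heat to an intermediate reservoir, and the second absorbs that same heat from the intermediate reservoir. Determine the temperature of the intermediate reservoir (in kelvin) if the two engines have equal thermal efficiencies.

T_C = 53 °F → (53 − 32) × 5/9 = 11.67 °C = 284.82 K.
Equal efficiencies require 1 − T_m/T_H = 1 − T_C/T_m, i.e. T_m/T_H = T_C/T_m, so T_m = √(T_H·T_C) = √(871.00 × 284.82) = 498.1 K.

T_m ≈ 498.1 K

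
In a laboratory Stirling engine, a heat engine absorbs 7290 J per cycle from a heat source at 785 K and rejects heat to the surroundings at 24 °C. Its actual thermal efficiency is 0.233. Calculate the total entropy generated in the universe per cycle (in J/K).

ΔS_univ ≈ 9.530 J/K

T_C = 24 °C → 24 + 273.15 = 297.15 K.
W = η·Q_H = 0.233 × 7290 = 1699 J, so Q_C = Q_H − W = 5591 J.
Reservoir entropy changes: ΔS_H = −Q_H/T_H = −7290/785.00 = -9.287 J/K and ΔS_C = +Q_C/T_C = 5591/297.15 = 18.82 J/K.
ΔS_univ = −Q_H/T_H + Q_C/T_C = 9.530 J/K (> 0, since η = 0.233 < η_Carnot = 0.621).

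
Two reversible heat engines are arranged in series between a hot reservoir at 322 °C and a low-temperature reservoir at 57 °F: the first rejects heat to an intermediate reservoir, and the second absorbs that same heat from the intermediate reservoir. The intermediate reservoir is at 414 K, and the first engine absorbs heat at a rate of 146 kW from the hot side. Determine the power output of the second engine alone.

Ẇ₂ ≈ 31.1 kW

T_H = 322 °C → 322 + 273.15 = 595.15 K.
T_C = 57 °F → (57 − 32) × 5/9 = 13.89 °C = 287.04 K.
Heat entering the second stage: Q_m = Q_H·(T_m/T_H) = 146 × 414.00/595.15 = 102 kW.
Second-stage efficiency η₂ = 1 − T_C/T_m = 1 − 287.04/414.00 = 0.3067, so W₂ = η₂·Q_m = 31.1 kW.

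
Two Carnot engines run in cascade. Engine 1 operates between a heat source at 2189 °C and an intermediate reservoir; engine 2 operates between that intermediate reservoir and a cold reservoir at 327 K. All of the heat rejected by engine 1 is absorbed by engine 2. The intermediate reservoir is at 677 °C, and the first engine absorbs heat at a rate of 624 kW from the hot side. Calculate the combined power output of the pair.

T_H = 2189 °C → 2189 + 273.15 = 2462.15 K.
Two reversible stages in series are equivalent to a single Carnot engine between T_H and T_C, so η_total = 1 − T_C/T_H = 1 − 327.00/2462.15 = 0.8672.
W_total = η_total · Q_H = 0.8672 × 624 = 541 kW.

Ẇ_total ≈ 541 kW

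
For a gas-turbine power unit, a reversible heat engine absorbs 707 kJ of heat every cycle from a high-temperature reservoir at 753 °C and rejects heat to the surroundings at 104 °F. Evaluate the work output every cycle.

T_H = 753 °C → 753 + 273.15 = 1026.15 K.
T_C = 104 °F → (104 − 32) × 5/9 = 40.00 °C = 313.15 K.
The Carnot efficiency is η = 1 − T_C/T_H = 1 − 313.15/1026.15 = 0.6948.
W = η·Q_H = 0.6948 × 707 = 491 kJ.

W ≈ 491 kJ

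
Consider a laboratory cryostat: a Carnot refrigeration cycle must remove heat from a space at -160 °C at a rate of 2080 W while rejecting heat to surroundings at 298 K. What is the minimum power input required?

Ẇ_in ≈ 3400 W

T_C = -160 °C → -160 + 273.15 = 113.15 K.
COP_R = T_C/(T_H − T_C) = 113.15/184.85 = 0.6121.
W = Q_C/COP_R = 2080/0.6121 = 3400 W.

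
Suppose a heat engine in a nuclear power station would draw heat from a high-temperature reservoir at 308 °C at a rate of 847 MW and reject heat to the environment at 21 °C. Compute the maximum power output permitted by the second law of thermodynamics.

Ẇ_max ≈ 418 MW

T_H = 308 °C → 308 + 273.15 = 581.15 K.
T_C = 21 °C → 21 + 273.15 = 294.15 K.
No engine can exceed the Carnot limit: η_max = 1 − T_C/T_H = 1 − 294.15/581.15 = 0.4938.
W_max = η_max · Q_H = 0.4938 × 847 = 418 MW.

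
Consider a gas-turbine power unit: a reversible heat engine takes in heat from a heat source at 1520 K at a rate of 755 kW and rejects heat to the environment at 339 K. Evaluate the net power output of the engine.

Ẇ ≈ 586.6 kW

Since the cycle is reversible, η = 1 − T_C/T_H = 1 − 339.00/1520.00 = 0.7770.
W = η·Q_H = 0.7770 × 755 = 586.6 kW.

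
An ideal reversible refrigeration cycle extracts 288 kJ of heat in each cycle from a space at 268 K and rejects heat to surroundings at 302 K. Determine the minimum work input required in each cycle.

The reversible coefficient of performance is COP_R = T_C/(T_H − T_C) = 268.00/34.00 = 7.8824.
W = Q_C/COP_R = 288/7.8824 = 36.54 kJ.

W_in ≈ 36.54 kJ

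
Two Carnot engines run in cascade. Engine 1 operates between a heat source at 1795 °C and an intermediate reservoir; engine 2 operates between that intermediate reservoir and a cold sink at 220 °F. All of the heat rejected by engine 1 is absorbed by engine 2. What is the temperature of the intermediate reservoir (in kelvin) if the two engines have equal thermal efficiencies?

T_H = 1795 °C → 1795 + 273.15 = 2068.15 K.
T_C = 220 °F → (220 − 32) × 5/9 = 104.44 °C = 377.59 K.
Equal efficiencies require 1 − T_m/T_H = 1 − T_C/T_m, i.e. T_m/T_H = T_C/T_m, so T_m = √(T_H·T_C) = √(2068.15 × 377.59) = 884 K.

T_m ≈ 884 K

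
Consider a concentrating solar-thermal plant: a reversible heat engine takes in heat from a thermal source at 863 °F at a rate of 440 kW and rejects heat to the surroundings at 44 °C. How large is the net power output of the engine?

T_H = 863 °F → (863 − 32) × 5/9 = 461.67 °C = 734.82 K.
T_C = 44 °C → 44 + 273.15 = 317.15 K.
Carnot efficiency: η = 1 − T_C/T_H = 1 − 317.15/734.82 = 0.5684.
W = η·Q_H = 0.5684 × 440 = 250 kW.

Ẇ ≈ 250 kW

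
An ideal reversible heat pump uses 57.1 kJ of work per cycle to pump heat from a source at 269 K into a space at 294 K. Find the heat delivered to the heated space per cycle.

For a reversible heat pump, COP_HP = T_H/(T_H − T_C) = 294.00/25.00 = 11.7600.
Q_H = COP_HP · W = 11.7600 × 57.1 = 671 kJ.

Q_H ≈ 671 kJ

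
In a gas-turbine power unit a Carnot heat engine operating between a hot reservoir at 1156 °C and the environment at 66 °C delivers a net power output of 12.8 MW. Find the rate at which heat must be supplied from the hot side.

Q̇_H ≈ 16.8 MW

T_H = 1156 °C → 1156 + 273.15 = 1429.15 K.
T_C = 66 °C → 66 + 273.15 = 339.15 K.
Since the cycle is reversible, η = 1 − T_C/T_H = 1 − 339.15/1429.15 = 0.7627.
Q_H = W/η = 12.8/0.7627 = 16.8 MW.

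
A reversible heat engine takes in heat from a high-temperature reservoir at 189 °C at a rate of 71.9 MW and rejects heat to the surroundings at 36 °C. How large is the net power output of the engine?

Ẇ ≈ 23.8 MW

T_H = 189 °C → 189 + 273.15 = 462.15 K.
T_C = 36 °C → 36 + 273.15 = 309.15 K.
For a reversible engine, η = 1 − T_C/T_H = 1 − 309.15/462.15 = 0.3311.
W = η·Q_H = 0.3311 × 71.9 = 23.8 MW.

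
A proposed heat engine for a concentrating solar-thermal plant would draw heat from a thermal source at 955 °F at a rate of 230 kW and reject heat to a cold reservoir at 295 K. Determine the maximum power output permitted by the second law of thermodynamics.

T_H = 955 °F → (955 − 32) × 5/9 = 512.78 °C = 785.93 K.
No engine can exceed the Carnot limit: η_max = 1 − T_C/T_H = 1 − 295.00/785.93 = 0.6246.
W_max = η_max · Q_H = 0.6246 × 230 = 143.7 kW.

Ẇ_max ≈ 143.7 kW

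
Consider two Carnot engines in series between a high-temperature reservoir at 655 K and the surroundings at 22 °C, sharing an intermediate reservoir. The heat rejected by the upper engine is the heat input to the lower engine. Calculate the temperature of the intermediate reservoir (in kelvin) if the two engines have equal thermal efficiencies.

T_m ≈ 439.7 K

T_C = 22 °C → 22 + 273.15 = 295.15 K.
Equal efficiencies require 1 − T_m/T_H = 1 − T_C/T_m, i.e. T_m/T_H = T_C/T_m, so T_m = √(T_H·T_C) = √(655.00 × 295.15) = 439.7 K.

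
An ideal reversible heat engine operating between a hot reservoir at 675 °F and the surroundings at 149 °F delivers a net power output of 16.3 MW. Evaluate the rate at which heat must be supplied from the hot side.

T_H = 675 °F → (675 − 32) × 5/9 = 357.22 °C = 630.37 K.
T_C = 149 °F → (149 − 32) × 5/9 = 65.00 °C = 338.15 K.
Carnot efficiency: η = 1 − T_C/T_H = 1 − 338.15/630.37 = 0.4636.
Q_H = W/η = 16.3/0.4636 = 35.2 MW.

Q̇_H ≈ 35.2 MW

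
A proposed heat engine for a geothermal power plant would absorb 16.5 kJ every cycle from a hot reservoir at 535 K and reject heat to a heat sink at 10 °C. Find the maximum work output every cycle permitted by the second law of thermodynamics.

T_C = 10 °C → 10 + 273.15 = 283.15 K.
The upper bound on efficiency is η_max = 1 − T_C/T_H = 1 − 283.15/535.00 = 0.4707.
W_max = η_max · Q_H = 0.4707 × 16.5 = 7.77 kJ.

W_max ≈ 7.77 kJ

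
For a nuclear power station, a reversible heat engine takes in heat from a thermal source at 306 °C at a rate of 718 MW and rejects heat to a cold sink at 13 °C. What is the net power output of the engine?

Ẇ ≈ 363.2 MW

T_H = 306 °C → 306 + 273.15 = 579.15 K.
T_C = 13 °C → 13 + 273.15 = 286.15 K.
η_rev = 1 − T_C/T_H = 1 − 286.15/579.15 = 0.5059.
W = η·Q_H = 0.5059 × 718 = 363.2 MW.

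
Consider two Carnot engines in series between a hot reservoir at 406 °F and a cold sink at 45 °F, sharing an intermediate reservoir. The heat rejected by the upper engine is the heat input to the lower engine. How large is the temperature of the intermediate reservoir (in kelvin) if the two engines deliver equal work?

T_H = 406 °F → (406 − 32) × 5/9 = 207.78 °C = 480.93 K.
T_C = 45 °F → (45 − 32) × 5/9 = 7.22 °C = 280.37 K.
For reversible stages Q_m = Q_H·(T_m/T_H). Setting W₁ = Q_H(1 − T_m/T_H) equal to W₂ = Q_m(1 − T_C/T_m) = Q_H·(T_m − T_C)/T_H gives T_H − T_m = T_m − T_C, so T_m = (T_H + T_C)/2 = (480.93 + 280.37)/2 = 380.6 K.

T_m ≈ 380.6 K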